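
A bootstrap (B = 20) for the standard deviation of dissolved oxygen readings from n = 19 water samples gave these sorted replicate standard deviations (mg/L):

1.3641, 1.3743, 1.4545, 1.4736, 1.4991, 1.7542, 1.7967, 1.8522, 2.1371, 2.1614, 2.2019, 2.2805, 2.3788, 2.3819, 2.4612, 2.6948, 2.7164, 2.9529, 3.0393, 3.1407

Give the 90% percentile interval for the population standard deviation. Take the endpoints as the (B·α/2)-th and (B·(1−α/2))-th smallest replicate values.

(1.3641, 3.0393)

α = 0.10; lower rank = 20 × 0.050 = 1; upper rank = 20 × 0.950 = 19.
The 1st smallest replicate is 1.3641; the 19th is 3.0393.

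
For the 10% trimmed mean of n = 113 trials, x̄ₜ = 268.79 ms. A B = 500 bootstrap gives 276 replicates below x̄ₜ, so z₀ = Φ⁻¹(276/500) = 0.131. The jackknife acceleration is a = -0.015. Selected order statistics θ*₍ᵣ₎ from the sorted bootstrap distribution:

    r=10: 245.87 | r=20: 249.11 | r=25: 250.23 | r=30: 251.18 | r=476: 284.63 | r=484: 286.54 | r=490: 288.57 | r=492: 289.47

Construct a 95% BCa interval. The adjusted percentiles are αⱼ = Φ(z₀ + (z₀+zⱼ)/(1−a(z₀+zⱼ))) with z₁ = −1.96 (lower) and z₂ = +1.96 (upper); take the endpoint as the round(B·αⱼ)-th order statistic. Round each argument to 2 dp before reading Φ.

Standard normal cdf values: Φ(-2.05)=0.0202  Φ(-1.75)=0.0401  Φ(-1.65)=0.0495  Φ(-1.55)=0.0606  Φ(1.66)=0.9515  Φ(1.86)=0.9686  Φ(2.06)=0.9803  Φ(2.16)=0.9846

(249.11, 289.47)

Lower: z₀ + z₁ = 0.131 + (-1.960) = -1.829; 1 − a(z₀+z₁) = 1 − (-0.015)(-1.829) = 0.9726; argument = 0.131 + (-1.829)/0.9726 = -1.7496 → -1.75.
α₁ = Φ(-1.75) = 0.0401; rank = round(500 × 0.0401) = 20; θ*₍20₎ = 249.11.
Upper: z₀ + z₂ = 2.091; 1 − a(z₀+z₂) = 1.0314; argument = 2.1584 → 2.16; α₂ = 0.9846; rank = 492; θ*₍492₎ = 289.47.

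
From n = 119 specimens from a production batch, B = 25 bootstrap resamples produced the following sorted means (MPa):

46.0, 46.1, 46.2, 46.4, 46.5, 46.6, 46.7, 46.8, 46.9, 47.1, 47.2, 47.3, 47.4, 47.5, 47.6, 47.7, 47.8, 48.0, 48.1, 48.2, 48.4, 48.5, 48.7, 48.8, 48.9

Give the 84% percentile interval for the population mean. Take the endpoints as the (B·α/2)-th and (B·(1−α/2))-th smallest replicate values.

α = 0.16; lower rank = 25 × 0.080 = 2; upper rank = 25 × 0.920 = 23.
The 2nd smallest replicate is 46.1; the 23rd is 48.7.

(46.1, 48.7)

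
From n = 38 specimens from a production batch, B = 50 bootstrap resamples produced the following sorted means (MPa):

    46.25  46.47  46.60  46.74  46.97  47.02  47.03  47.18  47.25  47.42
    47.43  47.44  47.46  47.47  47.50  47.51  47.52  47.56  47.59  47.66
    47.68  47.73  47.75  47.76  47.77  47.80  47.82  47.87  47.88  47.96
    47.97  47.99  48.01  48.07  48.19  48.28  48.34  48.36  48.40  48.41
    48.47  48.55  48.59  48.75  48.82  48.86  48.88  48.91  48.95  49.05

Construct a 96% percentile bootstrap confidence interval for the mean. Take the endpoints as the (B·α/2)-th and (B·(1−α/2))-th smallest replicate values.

(46.25, 48.95)

α = 0.04; lower rank = 50 × 0.020 = 1; upper rank = 50 × 0.980 = 49.
The 1st smallest replicate is 46.25; the 49th is 48.95.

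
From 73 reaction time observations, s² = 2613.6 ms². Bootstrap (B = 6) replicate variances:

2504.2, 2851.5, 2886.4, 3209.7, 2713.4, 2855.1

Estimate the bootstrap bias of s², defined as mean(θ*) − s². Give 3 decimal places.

mean(θ*) = (2504.2 + 2851.5 + 2886.4 + 3209.7 + 2713.4 + 2855.1) / 6 = 2836.7167
bias = 2836.7167 − 2613.6

bias = +223.117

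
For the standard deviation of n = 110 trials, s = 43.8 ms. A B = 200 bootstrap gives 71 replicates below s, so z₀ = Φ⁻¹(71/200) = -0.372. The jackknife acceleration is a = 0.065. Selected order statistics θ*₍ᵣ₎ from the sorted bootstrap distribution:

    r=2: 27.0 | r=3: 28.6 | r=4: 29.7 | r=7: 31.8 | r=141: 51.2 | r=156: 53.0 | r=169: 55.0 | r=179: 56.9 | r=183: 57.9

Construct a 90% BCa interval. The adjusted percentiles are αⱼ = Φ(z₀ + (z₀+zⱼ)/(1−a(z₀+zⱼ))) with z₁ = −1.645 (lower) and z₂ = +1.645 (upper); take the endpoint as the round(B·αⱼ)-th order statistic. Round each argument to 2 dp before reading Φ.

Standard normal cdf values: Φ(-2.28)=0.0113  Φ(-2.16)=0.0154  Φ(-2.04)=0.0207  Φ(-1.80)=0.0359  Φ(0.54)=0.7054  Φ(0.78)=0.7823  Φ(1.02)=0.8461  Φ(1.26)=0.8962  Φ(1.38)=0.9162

Lower: z₀ + z₁ = -0.372 + (-1.645) = -2.017; 1 − a(z₀+z₁) = 1 − (0.065)(-2.017) = 1.1311; argument = -0.372 + (-2.017)/1.1311 = -2.1552 → -2.16.
α₁ = Φ(-2.16) = 0.0154; rank = round(200 × 0.0154) = 3; θ*₍3₎ = 28.6.
Upper: z₀ + z₂ = 1.273; 1 − a(z₀+z₂) = 0.9173; argument = 1.0158 → 1.02; α₂ = 0.8461; rank = 169; θ*₍169₎ = 55.0.

(28.6, 55.0)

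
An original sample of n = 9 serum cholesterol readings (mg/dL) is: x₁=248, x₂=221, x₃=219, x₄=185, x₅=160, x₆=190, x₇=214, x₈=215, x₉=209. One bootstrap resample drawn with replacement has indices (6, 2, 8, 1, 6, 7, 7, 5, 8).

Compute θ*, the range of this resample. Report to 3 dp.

Resample values: 190, 221, 215, 248, 190, 214, 214, 160, 215.
Range = 248 − 160 = 88.000

θ* = 88.000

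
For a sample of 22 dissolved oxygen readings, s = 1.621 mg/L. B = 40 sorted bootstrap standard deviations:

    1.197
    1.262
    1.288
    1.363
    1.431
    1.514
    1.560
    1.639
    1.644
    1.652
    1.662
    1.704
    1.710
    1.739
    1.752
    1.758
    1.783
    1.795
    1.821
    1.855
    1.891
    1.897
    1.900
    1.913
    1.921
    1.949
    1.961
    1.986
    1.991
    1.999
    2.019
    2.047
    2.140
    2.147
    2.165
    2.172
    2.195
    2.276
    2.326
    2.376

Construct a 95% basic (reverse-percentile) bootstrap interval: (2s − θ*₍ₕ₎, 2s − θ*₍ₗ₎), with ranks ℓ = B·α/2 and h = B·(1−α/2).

Percentile endpoints at ranks 1 and 39: θ*₍1₎ = 1.197, θ*₍39₎ = 2.326.
Basic interval reflects these around s:
  lower = 2 × 1.621 − 2.326 = 0.916
  upper = 2 × 1.621 − 1.197 = 2.045

(0.916, 2.045)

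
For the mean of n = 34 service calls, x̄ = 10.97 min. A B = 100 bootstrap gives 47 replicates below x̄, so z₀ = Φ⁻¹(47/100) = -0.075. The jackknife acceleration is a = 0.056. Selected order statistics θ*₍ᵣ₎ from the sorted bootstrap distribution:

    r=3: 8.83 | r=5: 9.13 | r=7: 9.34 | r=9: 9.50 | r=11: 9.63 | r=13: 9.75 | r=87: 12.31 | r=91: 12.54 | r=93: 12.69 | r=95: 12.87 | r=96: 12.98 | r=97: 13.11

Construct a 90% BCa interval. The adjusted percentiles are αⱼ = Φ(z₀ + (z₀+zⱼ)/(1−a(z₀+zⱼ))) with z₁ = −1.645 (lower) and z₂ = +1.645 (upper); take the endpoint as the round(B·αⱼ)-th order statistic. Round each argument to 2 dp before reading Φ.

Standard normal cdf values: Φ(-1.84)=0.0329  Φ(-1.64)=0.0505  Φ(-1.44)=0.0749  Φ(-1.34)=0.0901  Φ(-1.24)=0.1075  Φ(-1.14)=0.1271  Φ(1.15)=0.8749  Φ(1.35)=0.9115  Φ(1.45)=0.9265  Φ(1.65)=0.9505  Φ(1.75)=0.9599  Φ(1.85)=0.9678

(9.13, 12.87)

Lower: z₀ + z₁ = -0.075 + (-1.645) = -1.720; 1 − a(z₀+z₁) = 1 − (0.056)(-1.720) = 1.0963; argument = -0.075 + (-1.720)/1.0963 = -1.6439 → -1.64.
α₁ = Φ(-1.64) = 0.0505; rank = round(100 × 0.0505) = 5; θ*₍5₎ = 9.13.
Upper: z₀ + z₂ = 1.570; 1 − a(z₀+z₂) = 0.9121; argument = 1.6463 → 1.65; α₂ = 0.9505; rank = 95; θ*₍95₎ = 12.87.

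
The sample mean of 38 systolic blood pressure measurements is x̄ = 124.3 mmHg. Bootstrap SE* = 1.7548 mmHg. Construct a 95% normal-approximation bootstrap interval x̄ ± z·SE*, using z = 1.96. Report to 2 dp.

Margin = 1.96 × 1.7548 = 3.439
Interval: 124.3 ± 3.439

(120.86, 127.74)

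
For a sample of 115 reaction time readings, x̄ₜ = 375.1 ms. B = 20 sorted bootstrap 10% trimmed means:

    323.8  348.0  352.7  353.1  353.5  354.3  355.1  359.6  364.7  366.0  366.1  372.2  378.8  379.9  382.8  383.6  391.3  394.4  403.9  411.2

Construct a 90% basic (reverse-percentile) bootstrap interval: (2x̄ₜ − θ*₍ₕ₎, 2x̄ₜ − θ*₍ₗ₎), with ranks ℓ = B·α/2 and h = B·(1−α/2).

(346.3, 426.4)

Percentile endpoints at ranks 1 and 19: θ*₍1₎ = 323.8, θ*₍19₎ = 403.9.
Basic interval reflects these around x̄ₜ:
  lower = 2 × 375.1 − 403.9 = 346.3
  upper = 2 × 375.1 − 323.8 = 426.4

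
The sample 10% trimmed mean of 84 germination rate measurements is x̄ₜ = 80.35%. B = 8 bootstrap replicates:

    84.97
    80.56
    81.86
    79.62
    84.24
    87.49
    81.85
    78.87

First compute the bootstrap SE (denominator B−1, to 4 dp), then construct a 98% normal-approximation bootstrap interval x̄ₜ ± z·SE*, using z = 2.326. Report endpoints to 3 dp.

(73.537, 87.163)

Mean of replicates = 82.4325; sum of squared deviations = 60.0591; SE* = √(60.0591/7) = 2.9291
Margin = 2.326 × 2.9291 = 6.8131
Interval: 80.35 ± 6.8131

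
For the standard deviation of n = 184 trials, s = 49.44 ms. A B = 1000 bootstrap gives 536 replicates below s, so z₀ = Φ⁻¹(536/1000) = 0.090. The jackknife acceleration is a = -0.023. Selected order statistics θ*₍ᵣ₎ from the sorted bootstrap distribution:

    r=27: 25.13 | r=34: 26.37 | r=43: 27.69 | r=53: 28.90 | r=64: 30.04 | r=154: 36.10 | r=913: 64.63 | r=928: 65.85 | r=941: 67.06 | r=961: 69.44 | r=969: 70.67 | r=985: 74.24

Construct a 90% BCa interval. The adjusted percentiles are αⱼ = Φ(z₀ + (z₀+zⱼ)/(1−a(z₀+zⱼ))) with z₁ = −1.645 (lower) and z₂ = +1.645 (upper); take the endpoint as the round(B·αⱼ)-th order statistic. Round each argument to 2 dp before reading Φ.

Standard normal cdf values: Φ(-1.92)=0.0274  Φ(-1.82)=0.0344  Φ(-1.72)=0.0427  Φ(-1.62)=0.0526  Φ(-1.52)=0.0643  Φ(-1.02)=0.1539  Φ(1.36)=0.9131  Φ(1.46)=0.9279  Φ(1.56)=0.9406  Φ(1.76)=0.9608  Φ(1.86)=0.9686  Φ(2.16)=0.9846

Lower: z₀ + z₁ = 0.090 + (-1.645) = -1.555; 1 − a(z₀+z₁) = 1 − (-0.023)(-1.555) = 0.9642; argument = 0.090 + (-1.555)/0.9642 = -1.5227 → -1.52.
α₁ = Φ(-1.52) = 0.0643; rank = round(1000 × 0.0643) = 64; θ*₍64₎ = 30.04.
Upper: z₀ + z₂ = 1.735; 1 − a(z₀+z₂) = 1.0399; argument = 1.7584 → 1.76; α₂ = 0.9608; rank = 961; θ*₍961₎ = 69.44.

(30.04, 69.44)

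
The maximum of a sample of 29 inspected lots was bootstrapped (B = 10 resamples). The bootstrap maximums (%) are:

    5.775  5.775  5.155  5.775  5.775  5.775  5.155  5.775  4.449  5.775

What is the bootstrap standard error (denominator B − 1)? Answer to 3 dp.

Bootstrap SE is the standard deviation of the 10 replicate maximums.
Mean of replicates: (5.775 + 5.775 + 5.155 + 5.775 + 5.775 + 5.775 + 5.155 + 5.775 + 4.449 + 5.775) / 10 = 55.1840 / 10 = 5.5184
Sum of squared deviations: (+0.2566)² + (+0.2566)² + (−0.3634)² + (+0.2566)² + (+0.2566)² + (+0.2566)² + (−0.3634)² + (+0.2566)² + (−1.0694)² + (+0.2566)² = 1.8686
Variance = 1.8686 / 9 = 0.2076
SE* = √0.2076

SE* = 0.456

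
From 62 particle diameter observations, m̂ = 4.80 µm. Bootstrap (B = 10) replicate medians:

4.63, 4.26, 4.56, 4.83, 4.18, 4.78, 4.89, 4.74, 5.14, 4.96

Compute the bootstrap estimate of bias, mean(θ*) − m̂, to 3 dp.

mean(θ*) = (4.63 + 4.26 + 4.56 + 4.83 + 4.18 + 4.78 + 4.89 + 4.74 + 5.14 + 4.96) / 10 = 4.6970
bias = 4.6970 − 4.80

bias = −0.103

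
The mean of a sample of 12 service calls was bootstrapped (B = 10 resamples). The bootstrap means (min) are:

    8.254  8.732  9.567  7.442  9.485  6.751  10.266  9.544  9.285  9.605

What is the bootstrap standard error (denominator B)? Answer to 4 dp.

SE* = 1.0441

Bootstrap SE is the standard deviation of the 10 replicate means.
Mean of replicates: (8.254 + 8.732 + 9.567 + 7.442 + 9.485 + 6.751 + 10.266 + 9.544 + 9.285 + 9.605) / 10 = 88.93100 / 10 = 8.89310
Sum of squared deviations: (−0.63910)² + (−0.16110)² + (+0.67390)² + (−1.45110)² + (+0.59190)² + (−2.14210)² + (+1.37290)² + (+0.65090)² + (+0.39190)² + (+0.71190)² = 10.90208
Variance = 10.90208 / 10 = 1.09021
SE* = √1.09021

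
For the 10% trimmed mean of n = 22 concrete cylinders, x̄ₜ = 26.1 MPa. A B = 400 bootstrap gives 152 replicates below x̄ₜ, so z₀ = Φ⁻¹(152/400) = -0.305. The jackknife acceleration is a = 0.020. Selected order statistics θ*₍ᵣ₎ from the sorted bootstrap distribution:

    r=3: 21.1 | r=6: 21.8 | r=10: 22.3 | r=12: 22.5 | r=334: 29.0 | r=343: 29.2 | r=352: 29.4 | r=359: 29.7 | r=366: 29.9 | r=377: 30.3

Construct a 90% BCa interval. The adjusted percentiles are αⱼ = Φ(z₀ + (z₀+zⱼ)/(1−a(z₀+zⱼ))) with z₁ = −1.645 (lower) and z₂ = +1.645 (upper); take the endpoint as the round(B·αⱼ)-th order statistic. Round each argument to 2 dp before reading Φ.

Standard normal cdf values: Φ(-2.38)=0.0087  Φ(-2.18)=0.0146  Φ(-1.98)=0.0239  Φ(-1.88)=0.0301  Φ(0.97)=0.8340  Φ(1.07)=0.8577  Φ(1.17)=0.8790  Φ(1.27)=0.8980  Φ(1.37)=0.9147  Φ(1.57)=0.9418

(21.8, 29.2)

Lower: z₀ + z₁ = -0.305 + (-1.645) = -1.950; 1 − a(z₀+z₁) = 1 − (0.020)(-1.950) = 1.0390; argument = -0.305 + (-1.950)/1.0390 = -2.1818 → -2.18.
α₁ = Φ(-2.18) = 0.0146; rank = round(400 × 0.0146) = 6; θ*₍6₎ = 21.8.
Upper: z₀ + z₂ = 1.340; 1 − a(z₀+z₂) = 0.9732; argument = 1.0719 → 1.07; α₂ = 0.8577; rank = 343; θ*₍343₎ = 29.2.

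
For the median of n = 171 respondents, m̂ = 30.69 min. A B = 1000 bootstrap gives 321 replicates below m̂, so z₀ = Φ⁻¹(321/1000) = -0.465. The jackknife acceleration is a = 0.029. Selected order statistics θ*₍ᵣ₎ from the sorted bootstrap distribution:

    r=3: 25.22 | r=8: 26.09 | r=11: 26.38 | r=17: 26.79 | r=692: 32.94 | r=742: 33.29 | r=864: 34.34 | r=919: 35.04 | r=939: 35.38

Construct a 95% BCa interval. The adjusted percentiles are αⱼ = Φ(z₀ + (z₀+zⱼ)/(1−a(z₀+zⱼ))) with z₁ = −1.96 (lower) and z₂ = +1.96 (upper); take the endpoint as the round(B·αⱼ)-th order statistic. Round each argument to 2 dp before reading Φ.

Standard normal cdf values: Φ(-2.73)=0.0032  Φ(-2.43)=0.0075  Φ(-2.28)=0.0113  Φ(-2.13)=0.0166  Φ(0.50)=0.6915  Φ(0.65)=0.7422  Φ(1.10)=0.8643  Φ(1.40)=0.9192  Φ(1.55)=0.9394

Lower: z₀ + z₁ = -0.465 + (-1.960) = -2.425; 1 − a(z₀+z₁) = 1 − (0.029)(-2.425) = 1.0703; argument = -0.465 + (-2.425)/1.0703 = -2.7307 → -2.73.
α₁ = Φ(-2.73) = 0.0032; rank = round(1000 × 0.0032) = 3; θ*₍3₎ = 25.22.
Upper: z₀ + z₂ = 1.495; 1 − a(z₀+z₂) = 0.9566; argument = 1.0978 → 1.10; α₂ = 0.8643; rank = 864; θ*₍864₎ = 34.34.

(25.22, 34.34)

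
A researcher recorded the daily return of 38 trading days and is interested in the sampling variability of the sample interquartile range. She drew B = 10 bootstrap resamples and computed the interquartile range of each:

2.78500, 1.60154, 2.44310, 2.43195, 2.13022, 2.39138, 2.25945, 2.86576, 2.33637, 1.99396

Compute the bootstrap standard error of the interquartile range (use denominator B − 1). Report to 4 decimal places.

Bootstrap SE is the standard deviation of the 10 replicate interquartile ranges.
Mean of replicates: (2.78500 + 1.60154 + 2.44310 + 2.43195 + 2.13022 + 2.39138 + 2.25945 + 2.86576 + 2.33637 + 1.99396) / 10 = 23.238730 / 10 = 2.323873
Sum of squared deviations: (+0.461127)² + (−0.722333)² + (+0.119227)² + (+0.108077)² + (−0.193653)² + (+0.067507)² + (−0.064423)² + (+0.541887)² + (+0.012497)² + (−0.329913)² = 1.209148
Variance = 1.209148 / 9 = 0.134350
SE* = √0.134350

SE* = 0.3665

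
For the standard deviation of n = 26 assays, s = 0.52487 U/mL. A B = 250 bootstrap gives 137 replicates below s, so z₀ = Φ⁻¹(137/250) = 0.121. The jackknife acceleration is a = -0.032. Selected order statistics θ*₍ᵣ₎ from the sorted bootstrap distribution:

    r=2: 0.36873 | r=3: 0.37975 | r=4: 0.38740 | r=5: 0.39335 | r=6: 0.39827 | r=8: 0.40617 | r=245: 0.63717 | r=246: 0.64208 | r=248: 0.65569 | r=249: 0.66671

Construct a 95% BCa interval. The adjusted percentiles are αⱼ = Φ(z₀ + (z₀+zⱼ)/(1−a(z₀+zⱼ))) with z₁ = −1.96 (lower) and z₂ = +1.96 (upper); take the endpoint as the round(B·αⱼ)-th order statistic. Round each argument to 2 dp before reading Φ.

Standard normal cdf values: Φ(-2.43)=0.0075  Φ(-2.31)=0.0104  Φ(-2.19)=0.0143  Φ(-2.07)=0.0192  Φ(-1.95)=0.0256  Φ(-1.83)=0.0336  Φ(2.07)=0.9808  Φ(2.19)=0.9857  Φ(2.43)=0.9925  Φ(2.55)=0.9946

Lower: z₀ + z₁ = 0.121 + (-1.960) = -1.839; 1 − a(z₀+z₁) = 1 − (-0.032)(-1.839) = 0.9412; argument = 0.121 + (-1.839)/0.9412 = -1.8330 → -1.83.
α₁ = Φ(-1.83) = 0.0336; rank = round(250 × 0.0336) = 8; θ*₍8₎ = 0.40617.
Upper: z₀ + z₂ = 2.081; 1 − a(z₀+z₂) = 1.0666; argument = 2.0721 → 2.07; α₂ = 0.9808; rank = 245; θ*₍245₎ = 0.63717.

(0.40617, 0.63717)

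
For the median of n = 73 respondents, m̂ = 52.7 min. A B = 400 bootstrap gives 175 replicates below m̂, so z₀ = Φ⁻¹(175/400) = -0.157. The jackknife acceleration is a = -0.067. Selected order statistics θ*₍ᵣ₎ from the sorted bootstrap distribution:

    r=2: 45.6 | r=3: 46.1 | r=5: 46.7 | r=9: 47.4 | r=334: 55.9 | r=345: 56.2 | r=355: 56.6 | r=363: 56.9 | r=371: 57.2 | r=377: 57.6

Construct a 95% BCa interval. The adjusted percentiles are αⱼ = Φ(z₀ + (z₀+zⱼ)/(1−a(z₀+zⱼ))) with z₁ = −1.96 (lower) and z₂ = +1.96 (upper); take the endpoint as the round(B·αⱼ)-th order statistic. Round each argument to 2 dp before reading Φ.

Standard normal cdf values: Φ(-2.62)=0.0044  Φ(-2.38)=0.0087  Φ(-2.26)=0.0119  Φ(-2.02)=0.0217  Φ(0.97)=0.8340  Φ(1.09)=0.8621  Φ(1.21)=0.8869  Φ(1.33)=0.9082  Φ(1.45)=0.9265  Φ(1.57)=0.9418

(45.6, 57.2)

Lower: z₀ + z₁ = -0.157 + (-1.960) = -2.117; 1 − a(z₀+z₁) = 1 − (-0.067)(-2.117) = 0.8582; argument = -0.157 + (-2.117)/0.8582 = -2.6239 → -2.62.
α₁ = Φ(-2.62) = 0.0044; rank = round(400 × 0.0044) = 2; θ*₍2₎ = 45.6.
Upper: z₀ + z₂ = 1.803; 1 − a(z₀+z₂) = 1.1208; argument = 1.4517 → 1.45; α₂ = 0.9265; rank = 371; θ*₍371₎ = 57.2.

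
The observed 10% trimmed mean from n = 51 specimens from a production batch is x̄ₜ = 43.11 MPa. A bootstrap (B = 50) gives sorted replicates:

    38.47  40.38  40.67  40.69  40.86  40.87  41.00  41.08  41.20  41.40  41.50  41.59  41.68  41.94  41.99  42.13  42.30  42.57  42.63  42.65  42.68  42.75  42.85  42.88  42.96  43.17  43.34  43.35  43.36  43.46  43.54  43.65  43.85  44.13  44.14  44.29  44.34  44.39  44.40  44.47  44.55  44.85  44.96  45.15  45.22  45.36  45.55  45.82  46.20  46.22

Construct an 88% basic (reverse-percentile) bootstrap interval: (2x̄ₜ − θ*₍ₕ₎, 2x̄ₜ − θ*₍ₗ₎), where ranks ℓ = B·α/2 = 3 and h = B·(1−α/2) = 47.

(40.67, 45.55)

Percentile endpoints at ranks 3 and 47: θ*₍3₎ = 40.67, θ*₍47₎ = 45.55.
Basic interval reflects these around x̄ₜ:
  lower = 2 × 43.11 − 45.55 = 40.67
  upper = 2 × 43.11 − 40.67 = 45.55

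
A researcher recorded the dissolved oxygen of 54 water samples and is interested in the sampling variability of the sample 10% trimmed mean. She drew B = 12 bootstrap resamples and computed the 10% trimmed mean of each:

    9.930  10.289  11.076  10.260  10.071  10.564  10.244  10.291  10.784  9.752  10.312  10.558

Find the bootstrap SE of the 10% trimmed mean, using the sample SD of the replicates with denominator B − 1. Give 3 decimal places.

Bootstrap SE is the standard deviation of the 12 replicate 10% trimmed means.
Mean of replicates: (9.930 + 10.289 + 11.076 + 10.260 + 10.071 + 10.564 + 10.244 + 10.291 + 10.784 + 9.752 + 10.312 + 10.558) / 12 = 124.1310 / 12 = 10.3443
Sum of squared deviations: (−0.4143)² + (−0.0553)² + (+0.7317)² + (−0.0843)² + (−0.2733)² + (+0.2197)² + (−0.1003)² + (−0.0533)² + (+0.4398)² + (−0.5922)² + (−0.0323)² + (+0.2137)² = 1.4439
Variance = 1.4439 / 11 = 0.1313
SE* = √0.1313

SE* = 0.362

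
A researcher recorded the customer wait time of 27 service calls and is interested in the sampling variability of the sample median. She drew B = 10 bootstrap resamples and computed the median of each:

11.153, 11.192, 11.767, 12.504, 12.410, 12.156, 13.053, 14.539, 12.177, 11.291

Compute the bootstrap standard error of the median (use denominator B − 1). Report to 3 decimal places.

SE* = 1.025

Bootstrap SE is the standard deviation of the 10 replicate medians.
Mean of replicates: (11.153 + 11.192 + 11.767 + 12.504 + 12.410 + 12.156 + 13.053 + 14.539 + 12.177 + 11.291) / 10 = 122.2420 / 10 = 12.2242
Sum of squared deviations: (−1.0712)² + (−1.0322)² + (−0.4572)² + (+0.2798)² + (+0.1858)² + (−0.0682)² + (+0.8288)² + (+2.3148)² + (−0.0472)² + (−0.9332)² = 9.4577
Variance = 9.4577 / 9 = 1.0509
SE* = √1.0509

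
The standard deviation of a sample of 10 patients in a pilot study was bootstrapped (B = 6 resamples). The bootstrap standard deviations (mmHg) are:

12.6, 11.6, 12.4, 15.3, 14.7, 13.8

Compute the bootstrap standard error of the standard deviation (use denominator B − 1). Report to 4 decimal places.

Bootstrap SE is the standard deviation of the 6 replicate standard deviations.
Mean of replicates: (12.6 + 11.6 + 12.4 + 15.3 + 14.7 + 13.8) / 6 = 80.40000 / 6 = 13.40000
Sum of squared deviations: (−0.80000)² + (−1.80000)² + (−1.00000)² + (+1.90000)² + (+1.30000)² + (+0.40000)² = 10.34000
Variance = 10.34000 / 5 = 2.06800
SE* = √2.06800

SE* = 1.4381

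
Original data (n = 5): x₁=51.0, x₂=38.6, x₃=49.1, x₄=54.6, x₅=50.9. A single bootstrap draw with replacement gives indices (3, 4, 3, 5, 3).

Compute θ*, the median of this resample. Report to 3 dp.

θ* = 49.100

Resample values: 49.1, 54.6, 49.1, 50.9, 49.1.
Sorted: 49.1, 49.1, 49.1, 50.9, 54.6
Median = middle value = 49.100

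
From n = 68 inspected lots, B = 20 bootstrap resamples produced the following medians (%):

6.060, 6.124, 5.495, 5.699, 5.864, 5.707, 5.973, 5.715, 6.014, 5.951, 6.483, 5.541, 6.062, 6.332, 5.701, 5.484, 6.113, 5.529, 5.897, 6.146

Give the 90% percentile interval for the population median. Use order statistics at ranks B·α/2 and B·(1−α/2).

Sorted replicates: 5.484, 5.495, 5.529, 5.541, 5.699, 5.701, 5.707, 5.715, 5.864, 5.897, 5.951, 5.973, 6.014, 6.060, 6.062, 6.113, 6.124, 6.146, 6.332, 6.483
α = 0.10; lower rank = 20 × 0.050 = 1; upper rank = 20 × 0.950 = 19.
The 1st smallest replicate is 5.484; the 19th is 6.332.

(5.484, 6.332)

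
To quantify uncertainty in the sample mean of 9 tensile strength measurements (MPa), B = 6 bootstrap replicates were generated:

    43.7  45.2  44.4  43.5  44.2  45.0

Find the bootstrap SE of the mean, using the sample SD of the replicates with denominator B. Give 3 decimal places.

Bootstrap SE is the standard deviation of the 6 replicate means.
Mean of replicates: (43.7 + 45.2 + 44.4 + 43.5 + 44.2 + 45.0) / 6 = 266.0000 / 6 = 44.3333
Sum of squared deviations: (−0.6333)² + (+0.8667)² + (+0.0667)² + (−0.8333)² + (−0.1333)² + (+0.6667)² = 2.3133
Variance = 2.3133 / 6 = 0.3856
SE* = √0.3856

SE* = 0.621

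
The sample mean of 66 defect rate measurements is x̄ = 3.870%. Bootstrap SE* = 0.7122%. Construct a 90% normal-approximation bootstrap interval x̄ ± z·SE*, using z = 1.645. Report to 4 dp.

Margin = 1.645 × 0.7122 = 1.17157
Interval: 3.870 ± 1.17157

(2.6984, 5.0416)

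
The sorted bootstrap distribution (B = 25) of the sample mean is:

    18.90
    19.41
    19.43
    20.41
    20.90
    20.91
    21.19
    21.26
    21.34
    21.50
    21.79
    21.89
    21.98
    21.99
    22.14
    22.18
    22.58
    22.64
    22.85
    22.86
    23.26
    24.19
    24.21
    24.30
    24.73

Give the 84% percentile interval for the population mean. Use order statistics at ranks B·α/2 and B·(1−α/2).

(19.41, 24.21)

α = 0.16; lower rank = 25 × 0.080 = 2; upper rank = 25 × 0.920 = 23.
The 2nd smallest replicate is 19.41; the 23rd is 24.21.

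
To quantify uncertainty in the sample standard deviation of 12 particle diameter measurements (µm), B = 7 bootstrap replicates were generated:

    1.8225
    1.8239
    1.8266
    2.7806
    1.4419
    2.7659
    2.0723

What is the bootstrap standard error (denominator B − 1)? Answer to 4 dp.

SE* = 0.5106

Bootstrap SE is the standard deviation of the 7 replicate standard deviations.
Mean of replicates: (1.8225 + 1.8239 + 1.8266 + 2.7806 + 1.4419 + 2.7659 + 2.0723) / 7 = 14.53370 / 7 = 2.07624
Sum of squared deviations: (−0.25374)² + (−0.25234)² + (−0.24964)² + (+0.70436)² + (−0.63434)² + (+0.68966)² + (−0.00394)² = 1.56454
Variance = 1.56454 / 6 = 0.26076
SE* = √0.26076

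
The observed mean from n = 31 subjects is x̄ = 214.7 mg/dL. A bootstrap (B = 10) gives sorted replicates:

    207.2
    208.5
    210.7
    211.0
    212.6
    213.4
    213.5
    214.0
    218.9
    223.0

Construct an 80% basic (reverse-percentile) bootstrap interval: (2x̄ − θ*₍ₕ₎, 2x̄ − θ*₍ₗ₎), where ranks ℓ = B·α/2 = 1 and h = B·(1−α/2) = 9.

(210.5, 222.2)

Percentile endpoints at ranks 1 and 9: θ*₍1₎ = 207.2, θ*₍9₎ = 218.9.
Basic interval reflects these around x̄:
  lower = 2 × 214.7 − 218.9 = 210.5
  upper = 2 × 214.7 − 207.2 = 222.2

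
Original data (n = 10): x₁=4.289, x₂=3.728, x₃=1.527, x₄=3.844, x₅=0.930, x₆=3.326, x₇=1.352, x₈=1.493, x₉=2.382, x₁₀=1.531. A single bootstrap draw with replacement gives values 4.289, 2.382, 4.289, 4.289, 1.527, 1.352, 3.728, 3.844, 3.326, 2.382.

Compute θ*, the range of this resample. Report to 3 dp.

θ* = 2.937

Range = 4.289 − 1.352 = 2.937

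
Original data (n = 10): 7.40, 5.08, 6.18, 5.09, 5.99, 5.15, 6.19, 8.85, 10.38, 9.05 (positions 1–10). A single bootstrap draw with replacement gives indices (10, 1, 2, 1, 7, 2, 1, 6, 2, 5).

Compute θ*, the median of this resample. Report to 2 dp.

θ* = 6.09

Resample values: 9.05, 7.40, 5.08, 7.40, 6.19, 5.08, 7.40, 5.15, 5.08, 5.99.
Sorted: 5.08, 5.08, 5.08, 5.15, 5.99, 6.19, 7.40, 7.40, 7.40, 9.05
Median = average of the two middle values = 6.09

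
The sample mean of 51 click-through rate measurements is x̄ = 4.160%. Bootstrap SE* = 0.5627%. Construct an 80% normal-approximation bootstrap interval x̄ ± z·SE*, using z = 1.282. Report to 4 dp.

(3.4386, 4.8814)

Margin = 1.282 × 0.5627 = 0.72138
Interval: 4.160 ± 0.72138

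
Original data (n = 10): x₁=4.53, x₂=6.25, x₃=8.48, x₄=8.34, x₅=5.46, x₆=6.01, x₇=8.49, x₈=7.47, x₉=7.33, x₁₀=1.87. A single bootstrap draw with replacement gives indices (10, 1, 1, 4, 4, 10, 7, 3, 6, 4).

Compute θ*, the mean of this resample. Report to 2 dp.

Resample values: 1.87, 4.53, 4.53, 8.34, 8.34, 1.87, 8.49, 8.48, 6.01, 8.34.
Mean = (1.87 + 4.53 + 4.53 + 8.34 + 8.34 + 1.87 + 8.49 + 8.48 + 6.01 + 8.34) / 10 = 60.800 / 10 = 6.08

θ* = 6.08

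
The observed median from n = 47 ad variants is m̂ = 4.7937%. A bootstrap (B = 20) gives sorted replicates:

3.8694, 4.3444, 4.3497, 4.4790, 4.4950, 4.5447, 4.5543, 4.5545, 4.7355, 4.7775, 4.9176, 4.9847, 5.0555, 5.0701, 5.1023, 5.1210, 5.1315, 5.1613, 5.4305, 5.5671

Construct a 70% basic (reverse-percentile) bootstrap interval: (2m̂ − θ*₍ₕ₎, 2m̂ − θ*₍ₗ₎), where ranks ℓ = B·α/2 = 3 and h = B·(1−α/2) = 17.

Percentile endpoints at ranks 3 and 17: θ*₍3₎ = 4.3497, θ*₍17₎ = 5.1315.
Basic interval reflects these around m̂:
  lower = 2 × 4.7937 − 5.1315 = 4.4559
  upper = 2 × 4.7937 − 4.3497 = 5.2377

(4.4559, 5.2377)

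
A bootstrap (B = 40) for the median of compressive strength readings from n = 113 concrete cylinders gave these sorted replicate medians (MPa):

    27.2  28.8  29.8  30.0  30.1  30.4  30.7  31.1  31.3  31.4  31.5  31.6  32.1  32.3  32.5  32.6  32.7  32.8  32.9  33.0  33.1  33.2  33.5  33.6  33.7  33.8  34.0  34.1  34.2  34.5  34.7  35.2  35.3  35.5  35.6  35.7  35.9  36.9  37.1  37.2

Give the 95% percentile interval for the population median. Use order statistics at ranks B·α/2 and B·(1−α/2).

(27.2, 37.1)

α = 0.05; lower rank = 40 × 0.025 = 1; upper rank = 40 × 0.975 = 39.
The 1st smallest replicate is 27.2; the 39th is 37.1.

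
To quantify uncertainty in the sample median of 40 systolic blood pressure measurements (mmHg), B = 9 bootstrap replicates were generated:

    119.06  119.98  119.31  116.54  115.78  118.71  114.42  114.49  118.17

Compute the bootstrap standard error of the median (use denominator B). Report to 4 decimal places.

Bootstrap SE is the standard deviation of the 9 replicate medians.
Mean of replicates: (119.06 + 119.98 + 119.31 + 116.54 + 115.78 + 118.71 + 114.42 + 114.49 + 118.17) / 9 = 1056.46000 / 9 = 117.38444
Sum of squared deviations: (+1.67556)² + (+2.59556)² + (+1.92556)² + (−0.84444)² + (−1.60444)² + (+1.32556)² + (−2.96444)² + (−2.89444)² + (+0.78556)² = 36.07942
Variance = 36.07942 / 9 = 4.00882
SE* = √4.00882

SE* = 2.0022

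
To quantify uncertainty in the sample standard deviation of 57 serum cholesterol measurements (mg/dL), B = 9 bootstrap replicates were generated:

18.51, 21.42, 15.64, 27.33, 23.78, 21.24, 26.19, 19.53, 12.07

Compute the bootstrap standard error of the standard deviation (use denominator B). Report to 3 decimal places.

SE* = 4.602

Bootstrap SE is the standard deviation of the 9 replicate standard deviations.
Mean of replicates: (18.51 + 21.42 + 15.64 + 27.33 + 23.78 + 21.24 + 26.19 + 19.53 + 12.07) / 9 = 185.7100 / 9 = 20.6344
Sum of squared deviations: (−2.1244)² + (+0.7856)² + (−4.9944)² + (+6.6956)² + (+3.1456)² + (+0.6056)² + (+5.5556)² + (−1.1044)² + (−8.5644)² = 190.6002
Variance = 190.6002 / 9 = 21.1778
SE* = √21.1778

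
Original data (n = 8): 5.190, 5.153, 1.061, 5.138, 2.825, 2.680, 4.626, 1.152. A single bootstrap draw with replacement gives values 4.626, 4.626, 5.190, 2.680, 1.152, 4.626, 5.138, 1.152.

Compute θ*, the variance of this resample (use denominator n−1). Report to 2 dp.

Mean = 3.6488; sum of squared deviations = 20.8644
s² = 20.8644 / 7 = 2.9806

θ* = 2.98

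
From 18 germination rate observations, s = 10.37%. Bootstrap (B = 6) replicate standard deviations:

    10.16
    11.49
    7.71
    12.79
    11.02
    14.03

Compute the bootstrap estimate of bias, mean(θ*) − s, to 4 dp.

bias = +0.8300

mean(θ*) = (10.16 + 11.49 + 7.71 + 12.79 + 11.02 + 14.03) / 6 = 11.20000
bias = 11.20000 − 10.37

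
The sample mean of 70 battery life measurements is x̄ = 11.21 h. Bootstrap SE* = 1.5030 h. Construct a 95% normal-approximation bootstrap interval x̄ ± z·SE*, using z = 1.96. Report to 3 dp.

Margin = 1.96 × 1.5030 = 2.9459
Interval: 11.21 ± 2.9459

(8.264, 14.156)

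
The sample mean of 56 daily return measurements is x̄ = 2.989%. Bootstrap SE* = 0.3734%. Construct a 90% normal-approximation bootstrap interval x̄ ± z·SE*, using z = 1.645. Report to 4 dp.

Margin = 1.645 × 0.3734 = 0.61424
Interval: 2.989 ± 0.61424

(2.3748, 3.6032)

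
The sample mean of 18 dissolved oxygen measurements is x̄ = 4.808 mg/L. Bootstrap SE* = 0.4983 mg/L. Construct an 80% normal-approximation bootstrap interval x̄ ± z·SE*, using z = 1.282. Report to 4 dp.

Margin = 1.282 × 0.4983 = 0.63882
Interval: 4.808 ± 0.63882

(4.1692, 5.4468)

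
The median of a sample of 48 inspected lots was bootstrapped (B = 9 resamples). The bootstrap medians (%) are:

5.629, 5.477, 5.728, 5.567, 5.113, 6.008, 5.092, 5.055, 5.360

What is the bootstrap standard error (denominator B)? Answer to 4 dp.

Bootstrap SE is the standard deviation of the 9 replicate medians.
Mean of replicates: (5.629 + 5.477 + 5.728 + 5.567 + 5.113 + 6.008 + 5.092 + 5.055 + 5.360) / 9 = 49.02900 / 9 = 5.44767
Sum of squared deviations: (+0.18133)² + (+0.02933)² + (+0.28033)² + (+0.11933)² + (−0.33467)² + (+0.56033)² + (−0.35567)² + (−0.39267)² + (−0.08767)² = 0.84092
Variance = 0.84092 / 9 = 0.09344
SE* = √0.09344

SE* = 0.3057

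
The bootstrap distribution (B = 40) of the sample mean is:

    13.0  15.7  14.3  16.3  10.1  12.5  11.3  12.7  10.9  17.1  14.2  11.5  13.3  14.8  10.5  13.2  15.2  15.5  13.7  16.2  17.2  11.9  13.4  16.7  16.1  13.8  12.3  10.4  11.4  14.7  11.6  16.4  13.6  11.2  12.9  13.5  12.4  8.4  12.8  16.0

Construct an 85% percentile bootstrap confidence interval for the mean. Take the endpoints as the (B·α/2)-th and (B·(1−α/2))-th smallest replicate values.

(10.4, 16.4)

Sorted replicates: 8.4, 10.1, 10.4, 10.5, 10.9, 11.2, 11.3, 11.4, 11.5, 11.6, 11.9, 12.3, 12.4, 12.5, 12.7, 12.8, 12.9, 13.0, 13.2, 13.3, 13.4, 13.5, 13.6, 13.7, 13.8, 14.2, 14.3, 14.7, 14.8, 15.2, 15.5, 15.7, 16.0, 16.1, 16.2, 16.3, 16.4, 16.7, 17.1, 17.2
α = 0.15; lower rank = 40 × 0.075 = 3; upper rank = 40 × 0.925 = 37.
The 3rd smallest replicate is 10.4; the 37th is 16.4.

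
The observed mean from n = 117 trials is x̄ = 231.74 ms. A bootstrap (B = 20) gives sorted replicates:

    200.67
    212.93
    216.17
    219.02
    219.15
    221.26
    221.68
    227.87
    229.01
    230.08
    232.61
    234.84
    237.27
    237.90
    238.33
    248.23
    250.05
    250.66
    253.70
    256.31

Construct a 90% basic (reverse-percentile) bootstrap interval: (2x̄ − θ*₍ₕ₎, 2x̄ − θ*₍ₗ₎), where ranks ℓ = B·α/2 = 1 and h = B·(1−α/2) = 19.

Percentile endpoints at ranks 1 and 19: θ*₍1₎ = 200.67, θ*₍19₎ = 253.70.
Basic interval reflects these around x̄:
  lower = 2 × 231.74 − 253.70 = 209.78
  upper = 2 × 231.74 − 200.67 = 262.81

(209.78, 262.81)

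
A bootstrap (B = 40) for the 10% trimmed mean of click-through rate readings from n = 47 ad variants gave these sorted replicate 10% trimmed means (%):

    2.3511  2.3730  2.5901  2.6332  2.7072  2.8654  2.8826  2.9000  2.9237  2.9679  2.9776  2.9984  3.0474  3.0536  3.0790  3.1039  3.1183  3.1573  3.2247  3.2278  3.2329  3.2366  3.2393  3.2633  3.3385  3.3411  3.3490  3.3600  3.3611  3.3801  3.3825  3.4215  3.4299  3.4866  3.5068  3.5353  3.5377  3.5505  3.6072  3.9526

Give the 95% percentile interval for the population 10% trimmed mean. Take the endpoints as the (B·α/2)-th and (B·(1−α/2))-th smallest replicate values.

(2.3511, 3.6072)

α = 0.05; lower rank = 40 × 0.025 = 1; upper rank = 40 × 0.975 = 39.
The 1st smallest replicate is 2.3511; the 39th is 3.6072.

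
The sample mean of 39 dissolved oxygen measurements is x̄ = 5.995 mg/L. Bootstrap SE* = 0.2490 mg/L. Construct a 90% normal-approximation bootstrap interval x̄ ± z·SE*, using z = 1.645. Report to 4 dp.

(5.5854, 6.4046)

Margin = 1.645 × 0.2490 = 0.40960
Interval: 5.995 ± 0.40960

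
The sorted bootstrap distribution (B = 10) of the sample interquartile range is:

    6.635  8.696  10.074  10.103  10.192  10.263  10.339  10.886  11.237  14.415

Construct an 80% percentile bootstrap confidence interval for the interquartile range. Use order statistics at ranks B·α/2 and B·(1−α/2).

α = 0.20; lower rank = 10 × 0.100 = 1; upper rank = 10 × 0.900 = 9.
The 1st smallest replicate is 6.635; the 9th is 11.237.

(6.635, 11.237)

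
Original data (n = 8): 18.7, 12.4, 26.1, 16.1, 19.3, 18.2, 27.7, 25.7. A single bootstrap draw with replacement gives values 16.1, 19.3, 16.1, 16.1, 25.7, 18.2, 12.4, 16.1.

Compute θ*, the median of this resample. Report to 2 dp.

Sorted: 12.4, 16.1, 16.1, 16.1, 16.1, 18.2, 19.3, 25.7
Median = average of the two middle values = 16.10

θ* = 16.10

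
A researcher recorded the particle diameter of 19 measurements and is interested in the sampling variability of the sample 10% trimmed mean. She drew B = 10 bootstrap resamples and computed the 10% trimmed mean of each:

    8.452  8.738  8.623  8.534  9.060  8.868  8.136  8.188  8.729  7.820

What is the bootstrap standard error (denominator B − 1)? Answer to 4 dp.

Bootstrap SE is the standard deviation of the 10 replicate 10% trimmed means.
Mean of replicates: (8.452 + 8.738 + 8.623 + 8.534 + 9.060 + 8.868 + 8.136 + 8.188 + 8.729 + 7.820) / 10 = 85.14800 / 10 = 8.51480
Sum of squared deviations: (−0.06280)² + (+0.22320)² + (+0.10820)² + (+0.01920)² + (+0.54520)² + (+0.35320)² + (−0.37880)² + (−0.32680)² + (+0.21420)² + (−0.69480)² = 1.26675
Variance = 1.26675 / 9 = 0.14075
SE* = √0.14075

SE* = 0.3752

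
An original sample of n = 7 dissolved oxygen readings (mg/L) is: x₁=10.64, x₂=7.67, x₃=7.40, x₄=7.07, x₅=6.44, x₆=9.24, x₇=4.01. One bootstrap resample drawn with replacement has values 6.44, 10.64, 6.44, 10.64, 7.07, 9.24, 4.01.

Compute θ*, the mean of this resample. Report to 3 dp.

Mean = (6.44 + 10.64 + 6.44 + 10.64 + 7.07 + 9.24 + 4.01) / 7 = 54.480 / 7 = 7.783

θ* = 7.783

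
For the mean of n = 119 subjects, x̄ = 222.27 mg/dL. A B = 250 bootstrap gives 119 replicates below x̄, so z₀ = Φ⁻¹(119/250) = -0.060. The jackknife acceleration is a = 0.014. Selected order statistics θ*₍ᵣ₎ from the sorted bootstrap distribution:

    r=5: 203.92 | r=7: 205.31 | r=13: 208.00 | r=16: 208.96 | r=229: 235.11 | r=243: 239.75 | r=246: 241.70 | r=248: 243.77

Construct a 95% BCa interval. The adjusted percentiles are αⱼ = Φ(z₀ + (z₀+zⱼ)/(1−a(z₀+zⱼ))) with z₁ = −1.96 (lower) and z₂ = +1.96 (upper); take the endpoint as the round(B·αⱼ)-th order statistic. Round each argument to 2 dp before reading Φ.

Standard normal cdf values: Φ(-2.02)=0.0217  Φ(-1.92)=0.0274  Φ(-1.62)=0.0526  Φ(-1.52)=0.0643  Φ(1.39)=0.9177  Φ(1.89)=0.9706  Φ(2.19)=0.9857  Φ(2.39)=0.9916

Lower: z₀ + z₁ = -0.060 + (-1.960) = -2.020; 1 − a(z₀+z₁) = 1 − (0.014)(-2.020) = 1.0283; argument = -0.060 + (-2.020)/1.0283 = -2.0244 → -2.02.
α₁ = Φ(-2.02) = 0.0217; rank = round(250 × 0.0217) = 5; θ*₍5₎ = 203.92.
Upper: z₀ + z₂ = 1.900; 1 − a(z₀+z₂) = 0.9734; argument = 1.8919 → 1.89; α₂ = 0.9706; rank = 243; θ*₍243₎ = 239.75.

(203.92, 239.75)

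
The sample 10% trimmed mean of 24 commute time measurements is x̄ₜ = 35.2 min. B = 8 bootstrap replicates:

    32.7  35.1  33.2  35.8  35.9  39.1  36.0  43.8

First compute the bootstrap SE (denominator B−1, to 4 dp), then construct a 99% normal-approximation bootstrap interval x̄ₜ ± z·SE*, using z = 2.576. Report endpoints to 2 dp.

(26.04, 44.36)

Mean of replicates = 36.4500; sum of squared deviations = 88.4200; SE* = √(88.4200/7) = 3.5541
Margin = 2.576 × 3.5541 = 9.155
Interval: 35.2 ± 9.155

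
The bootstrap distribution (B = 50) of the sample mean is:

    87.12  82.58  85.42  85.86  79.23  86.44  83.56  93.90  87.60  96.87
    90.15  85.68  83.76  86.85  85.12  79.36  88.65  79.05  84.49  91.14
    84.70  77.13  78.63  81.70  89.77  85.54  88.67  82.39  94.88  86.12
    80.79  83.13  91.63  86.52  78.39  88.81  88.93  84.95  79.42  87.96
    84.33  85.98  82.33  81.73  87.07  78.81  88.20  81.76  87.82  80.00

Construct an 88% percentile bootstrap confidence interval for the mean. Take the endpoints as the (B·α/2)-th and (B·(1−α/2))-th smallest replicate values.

(78.63, 91.63)

Sorted replicates: 77.13, 78.39, 78.63, 78.81, 79.05, 79.23, 79.36, 79.42, 80.00, 80.79, 81.70, 81.73, 81.76, 82.33, 82.39, 82.58, 83.13, 83.56, 83.76, 84.33, 84.49, 84.70, 84.95, 85.12, 85.42, 85.54, 85.68, 85.86, 85.98, 86.12, 86.44, 86.52, 86.85, 87.07, 87.12, 87.60, 87.82, 87.96, 88.20, 88.65, 88.67, 88.81, 88.93, 89.77, 90.15, 91.14, 91.63, 93.90, 94.88, 96.87
α = 0.12; lower rank = 50 × 0.060 = 3; upper rank = 50 × 0.940 = 47.
The 3rd smallest replicate is 78.63; the 47th is 91.63.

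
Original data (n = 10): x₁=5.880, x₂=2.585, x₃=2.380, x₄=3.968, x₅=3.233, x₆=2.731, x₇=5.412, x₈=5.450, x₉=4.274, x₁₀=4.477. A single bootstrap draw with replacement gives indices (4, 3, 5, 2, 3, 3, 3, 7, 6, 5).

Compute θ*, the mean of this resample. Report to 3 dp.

θ* = 3.068

Resample values: 3.968, 2.380, 3.233, 2.585, 2.380, 2.380, 2.380, 5.412, 2.731, 3.233.
Mean = (3.968 + 2.380 + 3.233 + 2.585 + 2.380 + 2.380 + 2.380 + 5.412 + 2.731 + 3.233) / 10 = 30.6820 / 10 = 3.068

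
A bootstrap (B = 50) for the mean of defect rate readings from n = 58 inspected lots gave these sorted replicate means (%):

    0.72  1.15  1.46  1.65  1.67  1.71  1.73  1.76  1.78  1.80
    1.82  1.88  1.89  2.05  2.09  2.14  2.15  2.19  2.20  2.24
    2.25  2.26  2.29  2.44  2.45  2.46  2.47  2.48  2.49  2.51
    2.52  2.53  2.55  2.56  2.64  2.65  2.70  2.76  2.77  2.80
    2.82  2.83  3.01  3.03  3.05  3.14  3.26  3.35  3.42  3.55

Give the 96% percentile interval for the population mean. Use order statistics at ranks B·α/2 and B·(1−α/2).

(0.72, 3.42)

α = 0.04; lower rank = 50 × 0.020 = 1; upper rank = 50 × 0.980 = 49.
The 1st smallest replicate is 0.72; the 49th is 3.42.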